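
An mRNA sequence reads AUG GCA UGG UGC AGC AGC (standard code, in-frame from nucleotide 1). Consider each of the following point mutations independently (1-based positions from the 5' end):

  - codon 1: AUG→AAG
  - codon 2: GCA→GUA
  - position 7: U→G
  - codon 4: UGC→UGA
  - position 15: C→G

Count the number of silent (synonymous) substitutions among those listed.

0

Codon 1: AUG (Met) → AAG (Lys) — missense.
Codon 2: GCA (Ala) → GUA (Val) — missense.
Codon 3: UGG (Trp) → GGG (Gly) — missense.
Codon 4: UGC (Cys) → UGA (Stop) — nonsense.
Codon 5: AGC (Ser) → AGG (Arg) — missense.
Synonymous: 0 of 5.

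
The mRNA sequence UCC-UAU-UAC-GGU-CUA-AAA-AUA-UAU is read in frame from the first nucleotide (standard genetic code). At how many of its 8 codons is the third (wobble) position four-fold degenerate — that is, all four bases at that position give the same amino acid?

3

Codon 1 UCC (Ser): third position 4-fold.
Codon 2 UAU (Tyr): third position 2-fold.
Codon 3 UAC (Tyr): third position 2-fold.
Codon 4 GGU (Gly): third position 4-fold.
Codon 5 CUA (Leu): third position 4-fold.
Codon 6 AAA (Lys): third position 2-fold.
Codon 7 AUA (Ile): third position 3-fold.
Codon 8 UAU (Tyr): third position 2-fold.
Four-fold degenerate third positions: 3.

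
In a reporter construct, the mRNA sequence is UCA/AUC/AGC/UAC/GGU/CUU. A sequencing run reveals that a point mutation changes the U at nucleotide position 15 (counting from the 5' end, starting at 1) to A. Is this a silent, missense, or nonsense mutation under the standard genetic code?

silent

Position 15 falls in codon 5: GGU → Gly.
After the substitution the codon is GGA → Gly.
Both encode Gly, so the change is synonymous.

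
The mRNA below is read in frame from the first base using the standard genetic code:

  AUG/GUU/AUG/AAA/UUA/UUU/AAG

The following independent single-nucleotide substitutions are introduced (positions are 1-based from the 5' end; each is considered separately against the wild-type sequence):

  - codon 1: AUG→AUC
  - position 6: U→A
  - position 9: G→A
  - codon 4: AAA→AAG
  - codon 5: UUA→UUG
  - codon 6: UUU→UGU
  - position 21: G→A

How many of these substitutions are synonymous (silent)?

Codon 1: AUG (Met) → AUC (Ile) — missense.
Codon 2: GUU (Val) → GUA (Val) — synonymous.
Codon 3: AUG (Met) → AUA (Ile) — missense.
Codon 4: AAA (Lys) → AAG (Lys) — synonymous.
Codon 5: UUA (Leu) → UUG (Leu) — synonymous.
Codon 6: UUU (Phe) → UGU (Cys) — missense.
Codon 7: AAG (Lys) → AAA (Lys) — synonymous.
Synonymous: 4 of 7.

4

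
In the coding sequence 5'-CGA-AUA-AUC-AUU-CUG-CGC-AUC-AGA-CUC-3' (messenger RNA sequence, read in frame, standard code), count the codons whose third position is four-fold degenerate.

4

Codon 1 CGA (Arg): third position 4-fold.
Codon 2 AUA (Ile): third position 3-fold.
Codon 3 AUC (Ile): third position 3-fold.
Codon 4 AUU (Ile): third position 3-fold.
Codon 5 CUG (Leu): third position 4-fold.
Codon 6 CGC (Arg): third position 4-fold.
Codon 7 AUC (Ile): third position 3-fold.
Codon 8 AGA (Arg): third position 2-fold.
Codon 9 CUC (Leu): third position 4-fold.
Four-fold degenerate third positions: 4.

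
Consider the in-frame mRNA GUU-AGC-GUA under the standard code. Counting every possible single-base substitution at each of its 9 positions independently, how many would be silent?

Codon 1 (GUU, Val): 3 synonymous substitutions.
Codon 2 (AGC, Ser): 1 synonymous substitution.
Codon 3 (GUA, Val): 3 synonymous substitutions.
Total: 3 + 1 + 3 = 7.

7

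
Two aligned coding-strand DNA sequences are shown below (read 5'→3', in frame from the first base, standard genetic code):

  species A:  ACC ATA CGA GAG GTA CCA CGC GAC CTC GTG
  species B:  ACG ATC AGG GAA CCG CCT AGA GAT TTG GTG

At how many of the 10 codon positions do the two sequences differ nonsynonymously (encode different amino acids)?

Codon 1: ACC Thr / ACG Thr — synonymous.
Codon 2: ATA Ile / ATC Ile — synonymous.
Codon 3: CGA Arg / AGG Arg — synonymous.
Codon 4: GAG Glu / GAA Glu — synonymous.
Codon 5: GTA Val / CCG Pro — nonsynonymous.
Codon 6: CCA Pro / CCT Pro — synonymous.
Codon 7: CGC Arg / AGA Arg — synonymous.
Codon 8: GAC Asp / GAT Asp — synonymous.
Codon 9: CTC Leu / TTG Leu — synonymous.
Codon 10: GTG Val / GTG Val — identical.
Nonsynonymous differences: 1.

1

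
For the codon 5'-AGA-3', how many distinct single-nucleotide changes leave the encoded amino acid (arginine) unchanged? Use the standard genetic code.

2

Position 1: CGA → 1 synonymous.
Position 2: none → 0 synonymous.
Position 3: AGG → 1 synonymous.
Total: 1 + 0 + 1 = 2.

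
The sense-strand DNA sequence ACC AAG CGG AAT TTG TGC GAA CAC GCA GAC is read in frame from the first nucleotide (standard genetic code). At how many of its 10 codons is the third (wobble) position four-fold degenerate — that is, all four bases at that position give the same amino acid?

Codon 1 ACC (Thr): third position 4-fold.
Codon 2 AAG (Lys): third position 2-fold.
Codon 3 CGG (Arg): third position 4-fold.
Codon 4 AAT (Asn): third position 2-fold.
Codon 5 TTG (Leu): third position 2-fold.
Codon 6 TGC (Cys): third position 2-fold.
Codon 7 GAA (Glu): third position 2-fold.
Codon 8 CAC (His): third position 2-fold.
Codon 9 GCA (Ala): third position 4-fold.
Codon 10 GAC (Asp): third position 2-fold.
Four-fold degenerate third positions: 3.

3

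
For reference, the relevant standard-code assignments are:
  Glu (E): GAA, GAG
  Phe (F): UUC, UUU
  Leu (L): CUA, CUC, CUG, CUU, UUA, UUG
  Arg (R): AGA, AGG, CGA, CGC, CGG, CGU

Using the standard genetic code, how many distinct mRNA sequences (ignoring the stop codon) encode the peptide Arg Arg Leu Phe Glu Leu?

Arg: 6 codons.
Arg: 6 codons.
Leu: 6 codons.
Phe: 2 codons.
Glu: 2 codons.
Leu: 6 codons.
6 × 6 × 6 × 2 × 2 × 6 = 5184.

5184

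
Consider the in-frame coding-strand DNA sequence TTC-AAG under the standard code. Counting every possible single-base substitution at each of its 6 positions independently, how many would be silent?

Codon 1 (TTC, Phe): 1 synonymous substitution.
Codon 2 (AAG, Lys): 1 synonymous substitution.
Total: 1 + 1 = 2.

2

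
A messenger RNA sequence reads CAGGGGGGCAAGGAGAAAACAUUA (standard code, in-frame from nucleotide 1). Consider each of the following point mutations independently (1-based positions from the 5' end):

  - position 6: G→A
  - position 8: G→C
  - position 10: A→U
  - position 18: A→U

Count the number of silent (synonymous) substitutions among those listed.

Codon 2: GGG (Gly) → GGA (Gly) — synonymous.
Codon 3: GGC (Gly) → GCC (Ala) — missense.
Codon 4: AAG (Lys) → UAG (Stop) — nonsense.
Codon 6: AAA (Lys) → AAU (Asn) — missense.
Synonymous: 1 of 4.

1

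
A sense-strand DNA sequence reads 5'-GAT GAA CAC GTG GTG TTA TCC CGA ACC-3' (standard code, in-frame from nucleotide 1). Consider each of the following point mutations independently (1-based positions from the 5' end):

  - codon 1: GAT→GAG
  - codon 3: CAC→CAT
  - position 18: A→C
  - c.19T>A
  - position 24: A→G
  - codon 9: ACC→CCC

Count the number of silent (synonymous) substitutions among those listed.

Codon 1: GAT (Asp) → GAG (Glu) — missense.
Codon 3: CAC (His) → CAT (His) — synonymous.
Codon 6: TTA (Leu) → TTC (Phe) — missense.
Codon 7: TCC (Ser) → ACC (Thr) — missense.
Codon 8: CGA (Arg) → CGG (Arg) — synonymous.
Codon 9: ACC (Thr) → CCC (Pro) — missense.
Synonymous: 2 of 6.

2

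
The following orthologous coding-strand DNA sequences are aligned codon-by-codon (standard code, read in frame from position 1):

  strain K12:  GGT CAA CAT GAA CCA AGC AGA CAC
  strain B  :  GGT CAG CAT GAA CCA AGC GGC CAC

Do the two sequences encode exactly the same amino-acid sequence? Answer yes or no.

no

Codon 1: GGT Gly / GGT Gly — identical.
Codon 2: CAA Gln / CAG Gln — synonymous.
Codon 3: CAT His / CAT His — identical.
Codon 4: GAA Glu / GAA Glu — identical.
Codon 5: CCA Pro / CCA Pro — identical.
Codon 6: AGC Ser / AGC Ser — identical.
Codon 7: AGA Arg / GGC Gly — nonsynonymous.
Codon 8: CAC His / CAC His — identical.
Nonsynonymous differences: 1 → different protein.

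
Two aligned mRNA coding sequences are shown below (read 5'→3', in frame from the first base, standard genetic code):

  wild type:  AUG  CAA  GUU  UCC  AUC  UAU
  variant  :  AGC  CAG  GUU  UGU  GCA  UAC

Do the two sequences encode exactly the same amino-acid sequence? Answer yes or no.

Codon 1: AUG Met / AGC Ser — nonsynonymous.
Codon 2: CAA Gln / CAG Gln — synonymous.
Codon 3: GUU Val / GUU Val — identical.
Codon 4: UCC Ser / UGU Cys — nonsynonymous.
Codon 5: AUC Ile / GCA Ala — nonsynonymous.
Codon 6: UAU Tyr / UAC Tyr — synonymous.
Nonsynonymous differences: 3 → different protein.

no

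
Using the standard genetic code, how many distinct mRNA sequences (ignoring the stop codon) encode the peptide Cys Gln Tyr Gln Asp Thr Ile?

384

Cys: 2 codons.
Gln: 2 codons.
Tyr: 2 codons.
Gln: 2 codons.
Asp: 2 codons.
Thr: 4 codons.
Ile: 3 codons.
2 × 2 × 2 × 2 × 2 × 4 × 3 = 384.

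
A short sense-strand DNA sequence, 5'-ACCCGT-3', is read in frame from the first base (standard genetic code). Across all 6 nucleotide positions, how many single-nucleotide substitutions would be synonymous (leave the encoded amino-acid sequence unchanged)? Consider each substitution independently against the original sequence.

Codon 1 (ACC, Thr): 3 synonymous substitutions.
Codon 2 (CGT, Arg): 3 synonymous substitutions.
Total: 3 + 3 = 6.

6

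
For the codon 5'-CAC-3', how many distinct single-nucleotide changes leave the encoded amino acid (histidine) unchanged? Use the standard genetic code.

Position 1: none → 0 synonymous.
Position 2: none → 0 synonymous.
Position 3: CAU → 1 synonymous.
Total: 0 + 0 + 1 = 1.

1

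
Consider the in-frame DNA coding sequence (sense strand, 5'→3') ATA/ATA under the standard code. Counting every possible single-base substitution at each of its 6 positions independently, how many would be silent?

4

Codon 1 (ATA, Ile): 2 synonymous substitutions.
Codon 2 (ATA, Ile): 2 synonymous substitutions.
Total: 2 + 2 = 4.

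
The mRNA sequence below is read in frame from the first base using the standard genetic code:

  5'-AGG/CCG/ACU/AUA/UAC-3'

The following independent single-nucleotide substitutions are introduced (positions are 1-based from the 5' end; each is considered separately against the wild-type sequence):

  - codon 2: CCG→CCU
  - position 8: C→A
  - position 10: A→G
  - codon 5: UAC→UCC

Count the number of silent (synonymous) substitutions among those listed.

1

Codon 2: CCG (Pro) → CCU (Pro) — synonymous.
Codon 3: ACU (Thr) → AAU (Asn) — missense.
Codon 4: AUA (Ile) → GUA (Val) — missense.
Codon 5: UAC (Tyr) → UCC (Ser) — missense.
Synonymous: 1 of 4.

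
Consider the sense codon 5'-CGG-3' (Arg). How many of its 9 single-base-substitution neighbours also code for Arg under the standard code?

Position 1: AGG → 1 synonymous.
Position 2: none → 0 synonymous.
Position 3: CGU, CGC, CGA → 3 synonymous.
Total: 1 + 0 + 3 = 4.

4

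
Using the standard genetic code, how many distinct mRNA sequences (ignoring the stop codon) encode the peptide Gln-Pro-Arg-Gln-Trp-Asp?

Gln: 2 codons.
Pro: 4 codons.
Arg: 6 codons.
Gln: 2 codons.
Trp: 1 codon.
Asp: 2 codons.
2 × 4 × 6 × 2 × 1 × 2 = 192.

192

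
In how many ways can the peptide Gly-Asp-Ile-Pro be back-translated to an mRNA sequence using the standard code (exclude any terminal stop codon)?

96

Gly: 4 codons.
Asp: 2 codons.
Ile: 3 codons.
Pro: 4 codons.
4 × 2 × 3 × 4 = 96.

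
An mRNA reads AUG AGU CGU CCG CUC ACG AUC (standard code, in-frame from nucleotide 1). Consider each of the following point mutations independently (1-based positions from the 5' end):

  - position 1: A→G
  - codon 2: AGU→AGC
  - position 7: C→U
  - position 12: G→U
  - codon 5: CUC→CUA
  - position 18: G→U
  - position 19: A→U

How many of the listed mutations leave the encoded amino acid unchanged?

4

Codon 1: AUG (Met) → GUG (Val) — missense.
Codon 2: AGU (Ser) → AGC (Ser) — synonymous.
Codon 3: CGU (Arg) → UGU (Cys) — missense.
Codon 4: CCG (Pro) → CCU (Pro) — synonymous.
Codon 5: CUC (Leu) → CUA (Leu) — synonymous.
Codon 6: ACG (Thr) → ACU (Thr) — synonymous.
Codon 7: AUC (Ile) → UUC (Phe) — missense.
Synonymous: 4 of 7.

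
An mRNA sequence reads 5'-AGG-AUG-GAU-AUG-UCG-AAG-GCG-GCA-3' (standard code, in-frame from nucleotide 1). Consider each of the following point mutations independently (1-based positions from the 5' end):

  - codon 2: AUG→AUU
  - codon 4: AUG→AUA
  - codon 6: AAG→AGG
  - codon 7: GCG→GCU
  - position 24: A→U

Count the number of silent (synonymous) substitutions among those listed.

Codon 2: AUG (Met) → AUU (Ile) — missense.
Codon 4: AUG (Met) → AUA (Ile) — missense.
Codon 6: AAG (Lys) → AGG (Arg) — missense.
Codon 7: GCG (Ala) → GCU (Ala) — synonymous.
Codon 8: GCA (Ala) → GCU (Ala) — synonymous.
Synonymous: 2 of 5.

2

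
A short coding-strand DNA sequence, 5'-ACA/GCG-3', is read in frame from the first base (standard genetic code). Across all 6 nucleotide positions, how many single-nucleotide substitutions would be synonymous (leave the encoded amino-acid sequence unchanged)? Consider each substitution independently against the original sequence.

Codon 1 (ACA, Thr): 3 synonymous substitutions.
Codon 2 (GCG, Ala): 3 synonymous substitutions.
Total: 3 + 3 = 6.

6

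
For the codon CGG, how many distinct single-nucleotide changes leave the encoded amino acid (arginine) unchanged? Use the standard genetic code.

Position 1: AGG → 1 synonymous.
Position 2: none → 0 synonymous.
Position 3: CGU, CGC, CGA → 3 synonymous.
Total: 1 + 0 + 3 = 4.

4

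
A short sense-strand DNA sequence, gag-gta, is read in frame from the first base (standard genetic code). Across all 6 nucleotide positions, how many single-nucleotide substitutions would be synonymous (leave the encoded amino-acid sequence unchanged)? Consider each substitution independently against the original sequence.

Codon 1 (GAG, Glu): 1 synonymous substitution.
Codon 2 (GTA, Val): 3 synonymous substitutions.
Total: 1 + 3 = 4.

4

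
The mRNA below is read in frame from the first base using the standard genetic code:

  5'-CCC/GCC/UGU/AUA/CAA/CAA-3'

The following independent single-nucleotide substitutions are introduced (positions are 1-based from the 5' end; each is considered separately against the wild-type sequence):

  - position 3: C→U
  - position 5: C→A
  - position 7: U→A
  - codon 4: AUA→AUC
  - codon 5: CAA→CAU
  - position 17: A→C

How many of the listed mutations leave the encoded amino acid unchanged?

2

Codon 1: CCC (Pro) → CCU (Pro) — synonymous.
Codon 2: GCC (Ala) → GAC (Asp) — missense.
Codon 3: UGU (Cys) → AGU (Ser) — missense.
Codon 4: AUA (Ile) → AUC (Ile) — synonymous.
Codon 5: CAA (Gln) → CAU (His) — missense.
Codon 6: CAA (Gln) → CCA (Pro) — missense.
Synonymous: 2 of 6.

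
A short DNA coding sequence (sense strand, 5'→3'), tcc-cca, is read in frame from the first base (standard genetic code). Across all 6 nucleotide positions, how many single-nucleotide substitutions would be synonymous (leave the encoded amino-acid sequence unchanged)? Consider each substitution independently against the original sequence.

Codon 1 (TCC, Ser): 3 synonymous substitutions.
Codon 2 (CCA, Pro): 3 synonymous substitutions.
Total: 3 + 3 = 6.

6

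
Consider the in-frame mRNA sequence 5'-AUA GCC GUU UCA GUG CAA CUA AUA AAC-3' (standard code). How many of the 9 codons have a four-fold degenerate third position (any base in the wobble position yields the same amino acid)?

Codon 1 AUA (Ile): third position 3-fold.
Codon 2 GCC (Ala): third position 4-fold.
Codon 3 GUU (Val): third position 4-fold.
Codon 4 UCA (Ser): third position 4-fold.
Codon 5 GUG (Val): third position 4-fold.
Codon 6 CAA (Gln): third position 2-fold.
Codon 7 CUA (Leu): third position 4-fold.
Codon 8 AUA (Ile): third position 3-fold.
Codon 9 AAC (Asn): third position 2-fold.
Four-fold degenerate third positions: 5.

5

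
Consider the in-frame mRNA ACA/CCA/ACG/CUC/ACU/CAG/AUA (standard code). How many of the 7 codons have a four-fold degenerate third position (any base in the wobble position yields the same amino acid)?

5

Codon 1 ACA (Thr): third position 4-fold.
Codon 2 CCA (Pro): third position 4-fold.
Codon 3 ACG (Thr): third position 4-fold.
Codon 4 CUC (Leu): third position 4-fold.
Codon 5 ACU (Thr): third position 4-fold.
Codon 6 CAG (Gln): third position 2-fold.
Codon 7 AUA (Ile): third position 3-fold.
Four-fold degenerate third positions: 5.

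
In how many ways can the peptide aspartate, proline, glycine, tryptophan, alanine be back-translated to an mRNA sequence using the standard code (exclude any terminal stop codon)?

Asp: 2 codons.
Pro: 4 codons.
Gly: 4 codons.
Trp: 1 codon.
Ala: 4 codons.
2 × 4 × 4 × 1 × 4 = 128.

128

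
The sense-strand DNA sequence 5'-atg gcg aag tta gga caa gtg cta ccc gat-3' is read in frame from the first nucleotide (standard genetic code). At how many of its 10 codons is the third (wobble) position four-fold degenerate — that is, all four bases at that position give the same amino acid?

Codon 1 ATG (Met): third position 1-fold.
Codon 2 GCG (Ala): third position 4-fold.
Codon 3 AAG (Lys): third position 2-fold.
Codon 4 TTA (Leu): third position 2-fold.
Codon 5 GGA (Gly): third position 4-fold.
Codon 6 CAA (Gln): third position 2-fold.
Codon 7 GTG (Val): third position 4-fold.
Codon 8 CTA (Leu): third position 4-fold.
Codon 9 CCC (Pro): third position 4-fold.
Codon 10 GAT (Asp): third position 2-fold.
Four-fold degenerate third positions: 5.

5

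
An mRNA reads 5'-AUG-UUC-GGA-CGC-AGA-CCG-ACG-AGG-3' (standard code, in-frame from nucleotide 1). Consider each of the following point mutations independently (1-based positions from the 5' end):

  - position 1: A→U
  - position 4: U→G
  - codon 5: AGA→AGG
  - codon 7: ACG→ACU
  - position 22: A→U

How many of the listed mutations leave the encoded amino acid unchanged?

2

Codon 1: AUG (Met) → UUG (Leu) — missense.
Codon 2: UUC (Phe) → GUC (Val) — missense.
Codon 5: AGA (Arg) → AGG (Arg) — synonymous.
Codon 7: ACG (Thr) → ACU (Thr) — synonymous.
Codon 8: AGG (Arg) → UGG (Trp) — missense.
Synonymous: 2 of 5.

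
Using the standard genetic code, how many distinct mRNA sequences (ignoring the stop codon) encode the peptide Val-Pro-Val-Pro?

256

Val: 4 codons.
Pro: 4 codons.
Val: 4 codons.
Pro: 4 codons.
4 × 4 × 4 × 4 = 256.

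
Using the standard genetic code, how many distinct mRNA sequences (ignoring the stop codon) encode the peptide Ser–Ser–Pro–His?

Ser: 6 codons.
Ser: 6 codons.
Pro: 4 codons.
His: 2 codons.
6 × 6 × 4 × 2 = 288.

288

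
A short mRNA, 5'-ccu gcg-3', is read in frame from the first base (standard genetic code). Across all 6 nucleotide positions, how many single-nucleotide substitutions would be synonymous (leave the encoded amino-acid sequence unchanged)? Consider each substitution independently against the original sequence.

6

Codon 1 (CCU, Pro): 3 synonymous substitutions.
Codon 2 (GCG, Ala): 3 synonymous substitutions.
Total: 3 + 3 = 6.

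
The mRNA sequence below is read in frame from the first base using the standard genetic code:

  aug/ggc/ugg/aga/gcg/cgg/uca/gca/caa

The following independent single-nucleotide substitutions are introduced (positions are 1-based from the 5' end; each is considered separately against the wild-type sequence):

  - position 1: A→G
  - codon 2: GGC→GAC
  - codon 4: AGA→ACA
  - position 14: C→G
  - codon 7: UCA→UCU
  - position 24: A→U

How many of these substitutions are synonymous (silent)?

2

Codon 1: AUG (Met) → GUG (Val) — missense.
Codon 2: GGC (Gly) → GAC (Asp) — missense.
Codon 4: AGA (Arg) → ACA (Thr) — missense.
Codon 5: GCG (Ala) → GGG (Gly) — missense.
Codon 7: UCA (Ser) → UCU (Ser) — synonymous.
Codon 8: GCA (Ala) → GCU (Ala) — synonymous.
Synonymous: 2 of 6.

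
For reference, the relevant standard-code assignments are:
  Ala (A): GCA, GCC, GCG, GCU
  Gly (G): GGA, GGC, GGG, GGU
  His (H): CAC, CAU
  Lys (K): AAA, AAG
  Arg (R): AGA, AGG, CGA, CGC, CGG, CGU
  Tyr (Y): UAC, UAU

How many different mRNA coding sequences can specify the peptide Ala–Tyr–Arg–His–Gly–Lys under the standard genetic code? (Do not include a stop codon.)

768

Ala: 4 codons.
Tyr: 2 codons.
Arg: 6 codons.
His: 2 codons.
Gly: 4 codons.
Lys: 2 codons.
4 × 2 × 6 × 2 × 4 × 2 = 768.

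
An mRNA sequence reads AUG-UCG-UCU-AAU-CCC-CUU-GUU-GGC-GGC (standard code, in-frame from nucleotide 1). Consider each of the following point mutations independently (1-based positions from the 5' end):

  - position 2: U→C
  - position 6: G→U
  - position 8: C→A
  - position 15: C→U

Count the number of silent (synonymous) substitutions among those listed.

2

Codon 1: AUG (Met) → ACG (Thr) — missense.
Codon 2: UCG (Ser) → UCU (Ser) — synonymous.
Codon 3: UCU (Ser) → UAU (Tyr) — missense.
Codon 5: CCC (Pro) → CCU (Pro) — synonymous.
Synonymous: 2 of 4.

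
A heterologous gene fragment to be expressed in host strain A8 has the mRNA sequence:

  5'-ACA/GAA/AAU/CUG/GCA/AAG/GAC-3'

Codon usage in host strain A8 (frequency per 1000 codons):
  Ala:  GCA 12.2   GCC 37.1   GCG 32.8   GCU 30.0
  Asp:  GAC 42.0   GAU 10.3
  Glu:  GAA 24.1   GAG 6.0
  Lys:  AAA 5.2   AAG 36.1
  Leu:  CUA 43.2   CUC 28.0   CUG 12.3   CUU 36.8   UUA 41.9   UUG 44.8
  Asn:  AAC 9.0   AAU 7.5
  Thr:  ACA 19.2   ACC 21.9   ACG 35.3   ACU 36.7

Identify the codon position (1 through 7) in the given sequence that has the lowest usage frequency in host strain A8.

Codon 1 ACA (Thr): 19.2 per 1000.
Codon 2 GAA (Glu): 24.1 per 1000.
Codon 3 AAU (Asn): 7.5 per 1000.
Codon 4 CUG (Leu): 12.3 per 1000.
Codon 5 GCA (Ala): 12.2 per 1000.
Codon 6 AAG (Lys): 36.1 per 1000.
Codon 7 GAC (Asp): 42.0 per 1000.
Lowest frequency is 7.5 at codon 3.

3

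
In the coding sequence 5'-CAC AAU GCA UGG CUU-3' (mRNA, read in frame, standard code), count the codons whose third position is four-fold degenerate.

Codon 1 CAC (His): third position 2-fold.
Codon 2 AAU (Asn): third position 2-fold.
Codon 3 GCA (Ala): third position 4-fold.
Codon 4 UGG (Trp): third position 1-fold.
Codon 5 CUU (Leu): third position 4-fold.
Four-fold degenerate third positions: 2.

2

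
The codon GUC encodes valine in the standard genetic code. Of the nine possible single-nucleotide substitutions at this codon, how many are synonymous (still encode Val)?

3

Position 1: none → 0 synonymous.
Position 2: none → 0 synonymous.
Position 3: GUU, GUA, GUG → 3 synonymous.
Total: 0 + 0 + 3 = 3.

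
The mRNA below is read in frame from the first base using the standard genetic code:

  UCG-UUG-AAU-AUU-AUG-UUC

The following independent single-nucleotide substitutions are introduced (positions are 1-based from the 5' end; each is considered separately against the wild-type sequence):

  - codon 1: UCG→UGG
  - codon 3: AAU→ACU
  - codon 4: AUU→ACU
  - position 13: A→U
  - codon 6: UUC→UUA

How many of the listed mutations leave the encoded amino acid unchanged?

0

Codon 1: UCG (Ser) → UGG (Trp) — missense.
Codon 3: AAU (Asn) → ACU (Thr) — missense.
Codon 4: AUU (Ile) → ACU (Thr) — missense.
Codon 5: AUG (Met) → UUG (Leu) — missense.
Codon 6: UUC (Phe) → UUA (Leu) — missense.
Synonymous: 0 of 5.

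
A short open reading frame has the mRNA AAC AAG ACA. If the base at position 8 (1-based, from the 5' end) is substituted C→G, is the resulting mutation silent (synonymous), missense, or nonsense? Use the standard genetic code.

Position 8 falls in codon 3: ACA → Thr.
After the substitution the codon is AGA → Arg.
Thr ≠ Arg, so this is a missense mutation.

missense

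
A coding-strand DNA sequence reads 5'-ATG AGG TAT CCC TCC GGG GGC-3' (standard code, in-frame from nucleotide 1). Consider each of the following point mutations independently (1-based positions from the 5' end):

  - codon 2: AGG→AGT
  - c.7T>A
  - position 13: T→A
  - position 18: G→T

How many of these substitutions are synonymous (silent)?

Codon 2: AGG (Arg) → AGT (Ser) — missense.
Codon 3: TAT (Tyr) → AAT (Asn) — missense.
Codon 5: TCC (Ser) → ACC (Thr) — missense.
Codon 6: GGG (Gly) → GGT (Gly) — synonymous.
Synonymous: 1 of 4.

1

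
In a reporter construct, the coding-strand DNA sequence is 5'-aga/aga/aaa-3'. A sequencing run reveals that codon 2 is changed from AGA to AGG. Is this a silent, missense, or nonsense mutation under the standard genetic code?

silent

Position 6 falls in codon 2: AGA → Arg.
After the substitution the codon is AGG → Arg.
Both encode Arg, so the change is synonymous.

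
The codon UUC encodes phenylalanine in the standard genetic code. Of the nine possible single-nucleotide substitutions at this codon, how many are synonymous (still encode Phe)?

Position 1: none → 0 synonymous.
Position 2: none → 0 synonymous.
Position 3: UUU → 1 synonymous.
Total: 0 + 0 + 1 = 1.

1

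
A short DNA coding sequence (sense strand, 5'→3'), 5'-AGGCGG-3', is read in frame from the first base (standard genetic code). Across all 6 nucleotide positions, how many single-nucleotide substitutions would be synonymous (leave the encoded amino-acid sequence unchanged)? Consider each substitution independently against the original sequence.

6

Codon 1 (AGG, Arg): 2 synonymous substitutions.
Codon 2 (CGG, Arg): 4 synonymous substitutions.
Total: 2 + 4 = 6.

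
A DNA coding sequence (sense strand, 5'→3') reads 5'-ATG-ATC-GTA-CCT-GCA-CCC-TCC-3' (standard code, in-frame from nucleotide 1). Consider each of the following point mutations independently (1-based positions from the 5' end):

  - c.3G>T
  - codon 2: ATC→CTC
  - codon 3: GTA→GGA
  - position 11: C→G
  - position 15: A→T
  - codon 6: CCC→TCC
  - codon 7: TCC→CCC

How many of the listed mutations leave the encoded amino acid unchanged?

Codon 1: ATG (Met) → ATT (Ile) — missense.
Codon 2: ATC (Ile) → CTC (Leu) — missense.
Codon 3: GTA (Val) → GGA (Gly) — missense.
Codon 4: CCT (Pro) → CGT (Arg) — missense.
Codon 5: GCA (Ala) → GCT (Ala) — synonymous.
Codon 6: CCC (Pro) → TCC (Ser) — missense.
Codon 7: TCC (Ser) → CCC (Pro) — missense.
Synonymous: 1 of 7.

1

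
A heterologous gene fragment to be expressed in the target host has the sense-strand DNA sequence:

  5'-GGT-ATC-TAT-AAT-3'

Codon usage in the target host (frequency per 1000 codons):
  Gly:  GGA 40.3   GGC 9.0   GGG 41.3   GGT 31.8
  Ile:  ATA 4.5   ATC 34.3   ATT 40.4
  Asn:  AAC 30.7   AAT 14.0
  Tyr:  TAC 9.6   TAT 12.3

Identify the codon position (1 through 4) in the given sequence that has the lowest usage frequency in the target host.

Codon 1 GGT (Gly): 31.8 per 1000.
Codon 2 ATC (Ile): 34.3 per 1000.
Codon 3 TAT (Tyr): 12.3 per 1000.
Codon 4 AAT (Asn): 14.0 per 1000.
Lowest frequency is 12.3 at codon 3.

3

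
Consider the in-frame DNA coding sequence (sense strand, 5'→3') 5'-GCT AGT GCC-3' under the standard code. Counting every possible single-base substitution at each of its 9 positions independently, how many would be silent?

Codon 1 (GCT, Ala): 3 synonymous substitutions.
Codon 2 (AGT, Ser): 1 synonymous substitution.
Codon 3 (GCC, Ala): 3 synonymous substitutions.
Total: 3 + 1 + 3 = 7.

7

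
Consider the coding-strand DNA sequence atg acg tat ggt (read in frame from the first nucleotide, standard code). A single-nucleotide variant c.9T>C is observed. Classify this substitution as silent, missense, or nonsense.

silent

Position 9 falls in codon 3: TAT → Tyr.
After the substitution the codon is TAC → Tyr.
Both encode Tyr, so the change is synonymous.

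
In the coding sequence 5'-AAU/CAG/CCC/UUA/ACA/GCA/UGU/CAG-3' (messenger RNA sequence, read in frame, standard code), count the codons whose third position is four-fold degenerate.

3

Codon 1 AAU (Asn): third position 2-fold.
Codon 2 CAG (Gln): third position 2-fold.
Codon 3 CCC (Pro): third position 4-fold.
Codon 4 UUA (Leu): third position 2-fold.
Codon 5 ACA (Thr): third position 4-fold.
Codon 6 GCA (Ala): third position 4-fold.
Codon 7 UGU (Cys): third position 2-fold.
Codon 8 CAG (Gln): third position 2-fold.
Four-fold degenerate third positions: 3.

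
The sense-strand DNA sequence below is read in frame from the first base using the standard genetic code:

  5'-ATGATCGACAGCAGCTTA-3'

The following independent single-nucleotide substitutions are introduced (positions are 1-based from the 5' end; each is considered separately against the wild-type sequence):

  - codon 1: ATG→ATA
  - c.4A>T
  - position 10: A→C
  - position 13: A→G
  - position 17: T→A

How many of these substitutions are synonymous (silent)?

0

Codon 1: ATG (Met) → ATA (Ile) — missense.
Codon 2: ATC (Ile) → TTC (Phe) — missense.
Codon 4: AGC (Ser) → CGC (Arg) — missense.
Codon 5: AGC (Ser) → GGC (Gly) — missense.
Codon 6: TTA (Leu) → TAA (Stop) — nonsense.
Synonymous: 0 of 5.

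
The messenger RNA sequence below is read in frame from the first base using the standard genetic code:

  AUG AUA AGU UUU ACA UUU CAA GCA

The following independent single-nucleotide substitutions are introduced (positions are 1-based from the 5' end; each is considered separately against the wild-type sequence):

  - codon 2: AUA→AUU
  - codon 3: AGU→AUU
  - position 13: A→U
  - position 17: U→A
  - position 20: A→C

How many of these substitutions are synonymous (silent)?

1

Codon 2: AUA (Ile) → AUU (Ile) — synonymous.
Codon 3: AGU (Ser) → AUU (Ile) — missense.
Codon 5: ACA (Thr) → UCA (Ser) — missense.
Codon 6: UUU (Phe) → UAU (Tyr) — missense.
Codon 7: CAA (Gln) → CCA (Pro) — missense.
Synonymous: 1 of 5.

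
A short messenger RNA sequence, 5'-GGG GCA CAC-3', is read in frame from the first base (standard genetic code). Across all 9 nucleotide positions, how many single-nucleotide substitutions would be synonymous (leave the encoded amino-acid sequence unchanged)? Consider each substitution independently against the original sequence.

7

Codon 1 (GGG, Gly): 3 synonymous substitutions.
Codon 2 (GCA, Ala): 3 synonymous substitutions.
Codon 3 (CAC, His): 1 synonymous substitution.
Total: 3 + 3 + 1 = 7.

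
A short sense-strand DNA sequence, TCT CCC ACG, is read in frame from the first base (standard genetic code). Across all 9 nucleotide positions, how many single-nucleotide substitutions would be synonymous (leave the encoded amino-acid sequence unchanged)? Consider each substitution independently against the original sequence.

Codon 1 (TCT, Ser): 3 synonymous substitutions.
Codon 2 (CCC, Pro): 3 synonymous substitutions.
Codon 3 (ACG, Thr): 3 synonymous substitutions.
Total: 3 + 3 + 3 = 9.

9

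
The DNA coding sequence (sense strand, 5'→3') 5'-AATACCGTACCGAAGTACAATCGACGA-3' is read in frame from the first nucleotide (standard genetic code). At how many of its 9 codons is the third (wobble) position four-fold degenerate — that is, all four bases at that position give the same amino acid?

5

Codon 1 AAT (Asn): third position 2-fold.
Codon 2 ACC (Thr): third position 4-fold.
Codon 3 GTA (Val): third position 4-fold.
Codon 4 CCG (Pro): third position 4-fold.
Codon 5 AAG (Lys): third position 2-fold.
Codon 6 TAC (Tyr): third position 2-fold.
Codon 7 AAT (Asn): third position 2-fold.
Codon 8 CGA (Arg): third position 4-fold.
Codon 9 CGA (Arg): third position 4-fold.
Four-fold degenerate third positions: 5.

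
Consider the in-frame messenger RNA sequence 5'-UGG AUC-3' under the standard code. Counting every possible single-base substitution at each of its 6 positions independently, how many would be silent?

2

Codon 1 (UGG, Trp): 0 synonymous substitutions.
Codon 2 (AUC, Ile): 2 synonymous substitutions.
Total: 0 + 2 = 2.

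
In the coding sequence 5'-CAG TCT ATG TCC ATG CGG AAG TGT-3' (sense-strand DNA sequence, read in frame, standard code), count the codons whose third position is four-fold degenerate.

Codon 1 CAG (Gln): third position 2-fold.
Codon 2 TCT (Ser): third position 4-fold.
Codon 3 ATG (Met): third position 1-fold.
Codon 4 TCC (Ser): third position 4-fold.
Codon 5 ATG (Met): third position 1-fold.
Codon 6 CGG (Arg): third position 4-fold.
Codon 7 AAG (Lys): third position 2-fold.
Codon 8 TGT (Cys): third position 2-fold.
Four-fold degenerate third positions: 3.

3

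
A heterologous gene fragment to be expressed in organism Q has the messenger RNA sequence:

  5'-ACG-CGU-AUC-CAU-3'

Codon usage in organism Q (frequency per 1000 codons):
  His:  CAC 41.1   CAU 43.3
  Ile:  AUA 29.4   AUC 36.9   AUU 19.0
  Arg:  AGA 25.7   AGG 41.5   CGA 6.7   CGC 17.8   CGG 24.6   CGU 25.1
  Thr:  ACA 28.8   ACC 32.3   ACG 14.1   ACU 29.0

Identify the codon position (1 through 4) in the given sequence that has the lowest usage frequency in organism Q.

Codon 1 ACG (Thr): 14.1 per 1000.
Codon 2 CGU (Arg): 25.1 per 1000.
Codon 3 AUC (Ile): 36.9 per 1000.
Codon 4 CAU (His): 43.3 per 1000.
Lowest frequency is 14.1 at codon 1.

1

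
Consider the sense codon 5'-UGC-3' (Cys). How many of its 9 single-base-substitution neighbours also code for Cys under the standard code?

1

Position 1: none → 0 synonymous.
Position 2: none → 0 synonymous.
Position 3: UGU → 1 synonymous.
Total: 0 + 0 + 1 = 1.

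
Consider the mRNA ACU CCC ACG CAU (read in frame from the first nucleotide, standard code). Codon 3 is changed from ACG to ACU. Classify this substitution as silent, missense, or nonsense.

silent

Position 9 falls in codon 3: ACG → Thr.
After the substitution the codon is ACU → Thr.
Both encode Thr, so the change is synonymous.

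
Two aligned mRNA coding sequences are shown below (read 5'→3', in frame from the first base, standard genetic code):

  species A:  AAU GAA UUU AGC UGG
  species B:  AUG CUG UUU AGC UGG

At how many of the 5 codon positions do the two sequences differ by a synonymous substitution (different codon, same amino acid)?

0

Codon 1: AAU Asn / AUG Met — nonsynonymous.
Codon 2: GAA Glu / CUG Leu — nonsynonymous.
Codon 3: UUU Phe / UUU Phe — identical.
Codon 4: AGC Ser / AGC Ser — identical.
Codon 5: UGG Trp / UGG Trp — identical.
Synonymous differences: 0.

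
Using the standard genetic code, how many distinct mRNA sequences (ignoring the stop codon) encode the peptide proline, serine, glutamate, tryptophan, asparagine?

96

Pro: 4 codons.
Ser: 6 codons.
Glu: 2 codons.
Trp: 1 codon.
Asn: 2 codons.
4 × 6 × 2 × 1 × 2 = 96.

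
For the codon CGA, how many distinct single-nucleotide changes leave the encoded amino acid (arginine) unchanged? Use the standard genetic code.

Position 1: AGA → 1 synonymous.
Position 2: none → 0 synonymous.
Position 3: CGU, CGC, CGG → 3 synonymous.
Total: 1 + 0 + 3 = 4.

4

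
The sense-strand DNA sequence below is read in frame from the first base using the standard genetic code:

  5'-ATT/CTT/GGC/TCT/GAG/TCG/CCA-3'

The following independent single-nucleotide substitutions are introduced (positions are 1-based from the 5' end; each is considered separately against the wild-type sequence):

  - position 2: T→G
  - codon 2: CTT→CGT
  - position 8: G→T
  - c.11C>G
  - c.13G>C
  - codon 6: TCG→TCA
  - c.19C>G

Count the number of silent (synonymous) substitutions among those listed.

Codon 1: ATT (Ile) → AGT (Ser) — missense.
Codon 2: CTT (Leu) → CGT (Arg) — missense.
Codon 3: GGC (Gly) → GTC (Val) — missense.
Codon 4: TCT (Ser) → TGT (Cys) — missense.
Codon 5: GAG (Glu) → CAG (Gln) — missense.
Codon 6: TCG (Ser) → TCA (Ser) — synonymous.
Codon 7: CCA (Pro) → GCA (Ala) — missense.
Synonymous: 1 of 7.

1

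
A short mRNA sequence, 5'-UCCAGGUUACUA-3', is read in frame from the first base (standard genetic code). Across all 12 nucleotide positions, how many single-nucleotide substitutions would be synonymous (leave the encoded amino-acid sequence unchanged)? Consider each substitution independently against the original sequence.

Codon 1 (UCC, Ser): 3 synonymous substitutions.
Codon 2 (AGG, Arg): 2 synonymous substitutions.
Codon 3 (UUA, Leu): 2 synonymous substitutions.
Codon 4 (CUA, Leu): 4 synonymous substitutions.
Total: 3 + 2 + 2 + 4 = 11.

11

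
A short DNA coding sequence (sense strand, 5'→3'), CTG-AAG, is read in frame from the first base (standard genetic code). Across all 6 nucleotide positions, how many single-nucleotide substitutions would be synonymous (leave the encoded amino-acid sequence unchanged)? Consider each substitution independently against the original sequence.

5

Codon 1 (CTG, Leu): 4 synonymous substitutions.
Codon 2 (AAG, Lys): 1 synonymous substitution.
Total: 4 + 1 = 5.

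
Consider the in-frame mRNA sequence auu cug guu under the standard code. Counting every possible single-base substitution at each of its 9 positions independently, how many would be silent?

9

Codon 1 (AUU, Ile): 2 synonymous substitutions.
Codon 2 (CUG, Leu): 4 synonymous substitutions.
Codon 3 (GUU, Val): 3 synonymous substitutions.
Total: 2 + 4 + 3 = 9.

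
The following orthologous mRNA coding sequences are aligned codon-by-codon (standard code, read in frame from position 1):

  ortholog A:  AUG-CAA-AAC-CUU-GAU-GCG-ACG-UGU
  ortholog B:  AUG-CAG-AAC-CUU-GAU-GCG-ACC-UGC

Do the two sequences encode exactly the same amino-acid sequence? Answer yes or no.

yes

Codon 1: AUG Met / AUG Met — identical.
Codon 2: CAA Gln / CAG Gln — synonymous.
Codon 3: AAC Asn / AAC Asn — identical.
Codon 4: CUU Leu / CUU Leu — identical.
Codon 5: GAU Asp / GAU Asp — identical.
Codon 6: GCG Ala / GCG Ala — identical.
Codon 7: ACG Thr / ACC Thr — synonymous.
Codon 8: UGU Cys / UGC Cys — synonymous.
Nonsynonymous differences: 0 → same protein.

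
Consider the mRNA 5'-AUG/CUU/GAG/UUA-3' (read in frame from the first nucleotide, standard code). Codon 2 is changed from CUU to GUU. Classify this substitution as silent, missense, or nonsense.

missense

Position 4 falls in codon 2: CUU → Leu.
After the substitution the codon is GUU → Val.
Leu ≠ Val, so this is a missense mutation.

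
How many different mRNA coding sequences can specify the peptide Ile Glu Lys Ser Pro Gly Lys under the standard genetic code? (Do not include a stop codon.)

Ile: 3 codons.
Glu: 2 codons.
Lys: 2 codons.
Ser: 6 codons.
Pro: 4 codons.
Gly: 4 codons.
Lys: 2 codons.
3 × 2 × 2 × 6 × 4 × 4 × 2 = 2304.

2304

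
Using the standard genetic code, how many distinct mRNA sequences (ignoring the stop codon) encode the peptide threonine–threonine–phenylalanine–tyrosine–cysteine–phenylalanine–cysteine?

512

Thr: 4 codons.
Thr: 4 codons.
Phe: 2 codons.
Tyr: 2 codons.
Cys: 2 codons.
Phe: 2 codons.
Cys: 2 codons.
4 × 4 × 2 × 2 × 2 × 2 × 2 = 512.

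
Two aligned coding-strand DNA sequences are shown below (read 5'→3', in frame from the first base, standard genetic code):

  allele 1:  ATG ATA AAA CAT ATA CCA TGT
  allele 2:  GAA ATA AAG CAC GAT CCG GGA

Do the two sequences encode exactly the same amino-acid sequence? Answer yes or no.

Codon 1: ATG Met / GAA Glu — nonsynonymous.
Codon 2: ATA Ile / ATA Ile — identical.
Codon 3: AAA Lys / AAG Lys — synonymous.
Codon 4: CAT His / CAC His — synonymous.
Codon 5: ATA Ile / GAT Asp — nonsynonymous.
Codon 6: CCA Pro / CCG Pro — synonymous.
Codon 7: TGT Cys / GGA Gly — nonsynonymous.
Nonsynonymous differences: 3 → different protein.

no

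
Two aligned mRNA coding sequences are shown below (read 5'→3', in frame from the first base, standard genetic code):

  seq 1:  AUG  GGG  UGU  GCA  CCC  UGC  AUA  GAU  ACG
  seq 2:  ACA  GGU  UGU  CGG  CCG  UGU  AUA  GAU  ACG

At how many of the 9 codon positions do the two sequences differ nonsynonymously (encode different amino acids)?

2

Codon 1: AUG Met / ACA Thr — nonsynonymous.
Codon 2: GGG Gly / GGU Gly — synonymous.
Codon 3: UGU Cys / UGU Cys — identical.
Codon 4: GCA Ala / CGG Arg — nonsynonymous.
Codon 5: CCC Pro / CCG Pro — synonymous.
Codon 6: UGC Cys / UGU Cys — synonymous.
Codon 7: AUA Ile / AUA Ile — identical.
Codon 8: GAU Asp / GAU Asp — identical.
Codon 9: ACG Thr / ACG Thr — identical.
Nonsynonymous differences: 2.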